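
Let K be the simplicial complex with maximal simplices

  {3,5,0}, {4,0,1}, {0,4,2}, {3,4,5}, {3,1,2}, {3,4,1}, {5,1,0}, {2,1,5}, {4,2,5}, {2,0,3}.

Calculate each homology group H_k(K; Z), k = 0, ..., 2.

H_0 = Z,  H_1 = Z_2,  H_2 = 0.

Take the total order 0 < 1 < 2 < 3 < 4 < 5 on the vertex set. Then K (dimension 2) consists of the simplices:

  0-simplices (6): [0], [1], [2], [3], [4], [5]
  1-simplices (15): [0,1], [0,2], [0,3], [0,4], [0,5], [1,2], [1,3], [1,4], [1,5], [2,3], [2,4], [2,5], [3,4], [3,5], [4,5]
  2-simplices (10): [0,1,4], [0,1,5], [0,2,3], [0,2,4], [0,3,5], [1,2,3], [1,2,5], [1,3,4], [2,4,5], [3,4,5]

so the chain groups are C_0 ≅ Z^6, C_1 ≅ Z^15, C_2 ≅ Z^10.

∂_1: C_1 → C_0 sends each edge [p,q] (with p < q) to q − p. For instance
  ∂[3,5] = [5] − [3].
This gives a 6×15 integer matrix of rank 5; reducing to Smith normal form yields diagonal entries (1,1,1,1,1).

∂_2: C_2 → C_1 acts by ∂[p,q,r] = [q,r] − [p,r] + [p,q]. For instance
  ∂[1,2,3] = [2,3] − [1,3] + [1,2],
  ∂[0,2,4] = [2,4] − [0,4] + [0,2].
As a 15×10 matrix over Z this has rank 10, with invariant factors (1,1,1,1,1,1,1,1,1,2).

From H_k ≅ ker(∂_k) / im(∂_{k+1}) we obtain:

  H_0: rank C_0 − rank ∂_1 = 6 − 5 = 1, and the invariant factors of ∂_1 are all 1, so H_0 ≅ Z.
  H_1: rank ker ∂_1 − rank ∂_2 = (15 − 5) − 10 = 0, and ∂_2 has invariant factor 2 > 1, so H_1 ≅ Z_2.
  H_2: rank ker ∂_2 − rank ∂_3 = (10 − 10) − 0 = 0, and there is no ∂_3, so H_2 ≅ 0.

As a check, the Euler characteristic is 6 − 15 + 10 = 1, which agrees with 1 − 0 + 0 = 1.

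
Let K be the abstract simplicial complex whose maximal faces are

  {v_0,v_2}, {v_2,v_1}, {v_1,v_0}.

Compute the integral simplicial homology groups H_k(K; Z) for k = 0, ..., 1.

We work with the vertex ordering v_0 < v_1 < v_2. The simplices of K, each written with vertices in increasing order, are:

  0-simplices (3): [v_0], [v_1], [v_2]
  1-simplices (3): [v_0,v_1], [v_0,v_2], [v_1,v_2]

Hence C_0 ≅ Z^3, C_1 ≅ Z^3.

Boundary ∂_1: C_1 → C_0 sends each edge [p,q] (with p < q) to q − p.
As a 3×3 matrix over Z this has rank 2, with invariant factors (1,1).

From H_k ≅ ker(∂_k) / im(∂_{k+1}) we obtain:

  H_0: rank C_0 − rank ∂_1 = 3 − 2 = 1, and the invariant factors of ∂_1 are all 1, so H_0 ≅ Z.
  H_1: rank ker ∂_1 − rank ∂_2 = (3 − 2) − 0 = 1, and there is no ∂_2, so H_1 ≅ Z.

H_0 = Z,  H_1 = Z.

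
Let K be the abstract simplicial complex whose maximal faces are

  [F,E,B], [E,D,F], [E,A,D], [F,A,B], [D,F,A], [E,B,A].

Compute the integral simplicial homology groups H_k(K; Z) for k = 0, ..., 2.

K has 5 vertices, 9 edges, 6 triangles.
rank ∂_0 = 0, rank ∂_1 = 4 ⇒ b_0 = 5 − 0 − 4 = 1; all invariant factors of ∂_1 are 1 so no torsion. So H_0 = Z.
rank ∂_1 = 4, rank ∂_2 = 5 ⇒ b_1 = 9 − 4 − 5 = 0; all invariant factors of ∂_2 are 1 so no torsion. So H_1 = 0.
rank ∂_2 = 5, rank ∂_3 = 0 ⇒ b_2 = 6 − 5 − 0 = 1. So H_2 = Z.

H_0 ≅ Z,  H_1 = 0,  H_2 ≅ Z.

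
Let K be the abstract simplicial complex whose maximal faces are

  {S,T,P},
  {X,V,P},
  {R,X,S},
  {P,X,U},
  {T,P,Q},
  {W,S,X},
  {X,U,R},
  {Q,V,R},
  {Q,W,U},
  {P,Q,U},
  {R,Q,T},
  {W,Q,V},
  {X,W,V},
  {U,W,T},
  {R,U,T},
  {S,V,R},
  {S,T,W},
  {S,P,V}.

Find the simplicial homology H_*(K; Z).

H_0 ≅ Z,  H_1 ≅ Z ⊕ Z/2,  H_2 = 0.

We work with the vertex ordering P < Q < R < S < T < U < V < W < X. The simplices of K, each written with vertices in increasing order, are:

  0-simplices (9): P, Q, R, S, T, U, V, W, X
  1-simplices (27): PQ, PS, PT, PU, PV, PX, QR, QT, QU, QV, QW, RS, RT, RU, RV, RX, ST, SV, SW, SX, TU, TW, UW, UX, VW, VX, WX
  2-simplices (18): PQT, PQU, PST, PSV, PUX, PVX, QRT, QRV, QUW, QVW, RSV, RSX, RTU, RUX, STW, SWX, TUW, VWX

Hence C_0 ≅ Z^9, C_1 ≅ Z^27, C_2 ≅ Z^18.

The boundary map ∂_1: C_1 → C_0 sends each edge [p,q] (with p < q) to q − p. For instance
  ∂WX = X − W.
This gives a 9×27 integer matrix of rank 8; reducing to Smith normal form yields diagonal entries (1,1,1,1,1,1,1,1).

∂_2: C_2 → C_1 maps a triangle to the signed sum of its edges. For instance
  ∂QRV = RV − QV + QR,
  ∂RSV = SV − RV + RS.
This gives a 27×18 integer matrix of rank 18; reducing to Smith normal form yields diagonal entries (1,1,1,1,1,1,1,1,1,1,1,1,1,1,1,1,1,2).

Reading off H_k = ker ∂_k / im ∂_{k+1}:

  H_0: rank C_0 − rank ∂_1 = 9 − 8 = 1, and the invariant factors of ∂_1 are all 1, so H_0 = Z.
  H_1: rank ker ∂_1 − rank ∂_2 = (27 − 8) − 18 = 1, and ∂_2 has invariant factor 2 > 1, so H_1 = Z ⊕ Z/2.
  H_2: rank ker ∂_2 − rank ∂_3 = (18 − 18) − 0 = 0, and there is no ∂_3, so H_2 = 0.

(K is a triangulation of the Klein bottle.)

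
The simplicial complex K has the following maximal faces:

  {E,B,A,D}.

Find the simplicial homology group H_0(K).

H_0 ≅ Z.

Take the total order A < B < D < E on the vertex set. Then K (dimension 3) consists of the simplices:

  0-simplices (4): A, B, D, E
  1-simplices (6): AB, AD, AE, BD, BE, DE
  2-simplices (4): ABD, ABE, ADE, BDE
  3-simplices (1): ABDE

giving chain groups C_0 ≅ Z^4, C_1 ≅ Z^6, C_2 ≅ Z^4, C_3 ≅ Z^1.

∂_1: C_1 → C_0 sends each edge [p,q] (with p < q) to q − p. For instance
  ∂AD = D − A.
As a 4×6 matrix over Z this has rank 3, with invariant factors (1,1,1).

∂_2: C_2 → C_1 maps a triangle to the signed sum of its edges. For instance
  ∂ABE = BE − AE + AB,
  ∂ABD = BD − AD + AB.
The 6×4 boundary matrix has rank 3 and Smith normal form diag(1,1,1).

The boundary map ∂_3: C_3 → C_2 sends each 3-simplex σ to the alternating sum Σ_i (−1)^i (σ with its i-th vertex removed). For instance
  ∂ABDE = BDE − ADE + ABE − ABD.
The 4×1 boundary matrix has rank 1 and Smith normal form diag(1).

From H_k ≅ ker(∂_k) / im(∂_{k+1}) we obtain:

  H_0: rank C_0 − rank ∂_1 = 4 − 3 = 1, and the invariant factors of ∂_1 are all 1, so H_0 ≅ Z.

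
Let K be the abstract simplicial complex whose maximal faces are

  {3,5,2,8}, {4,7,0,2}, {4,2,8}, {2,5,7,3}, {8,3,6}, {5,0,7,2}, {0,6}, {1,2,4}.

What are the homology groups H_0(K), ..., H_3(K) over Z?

H_0 ≅ Z,  H_1 ≅ Z,  H_2 = 0,  H_3 = 0.

Fix the vertex order 0 < 1 < 2 < 3 < 4 < 5 < 6 < 7 < 8 and write every simplex with vertices in increasing order. Then dim K = 3 and the simplices of K are:

  0-simplices (9): [0], [1], [2], [3], [4], [5], [6], [7], [8]
  1-simplices (21): [0,2], [0,4], [0,5], [0,6], [0,7], [1,2], [1,4], [2,3], [2,4], [2,5], [2,7], [2,8], [3,5], [3,6], [3,7], [3,8], [4,7], [4,8], [5,7], [5,8], [6,8]
  2-simplices (16): [0,2,4], [0,2,5], [0,2,7], [0,4,7], [0,5,7], [1,2,4], [2,3,5], [2,3,7], [2,3,8], [2,4,7], [2,4,8], [2,5,7], [2,5,8], [3,5,7], [3,5,8], [3,6,8]
  3-simplices (4): [0,2,4,7], [0,2,5,7], [2,3,5,7], [2,3,5,8]

giving chain groups C_0 ≅ Z^9, C_1 ≅ Z^21, C_2 ≅ Z^16, C_3 ≅ Z^4.

∂_1: C_1 → C_0 is given by ∂[p,q] = [q] − [p]. For instance
  ∂[2,7] = [7] − [2].
As a 9×21 matrix over Z this has rank 8, with invariant factors (1,1,1,1,1,1,1,1).

The boundary map ∂_2: C_2 → C_1 maps a triangle to the signed sum of its edges. For instance
  ∂[0,2,5] = [2,5] − [0,5] + [0,2],
  ∂[0,2,7] = [2,7] − [0,7] + [0,2].
The 21×16 boundary matrix has rank 12 and Smith normal form diag(1,1,1,1,1,1,1,1,1,1,1,1).

The boundary map ∂_3: C_3 → C_2 sends each 3-simplex σ to the alternating sum Σ_i (−1)^i (σ with its i-th vertex removed). For instance
  ∂[2,3,5,7] = [3,5,7] − [2,5,7] + [2,3,7] − [2,3,5],
  ∂[2,3,5,8] = [3,5,8] − [2,5,8] + [2,3,8] − [2,3,5].
This gives a 16×4 integer matrix of rank 4; reducing to Smith normal form yields diagonal entries (1,1,1,1).

From H_k ≅ ker(∂_k) / im(∂_{k+1}) we obtain:

  H_0: rank C_0 − rank ∂_1 = 9 − 8 = 1, and the invariant factors of ∂_1 are all 1, so H_0 = Z.
  H_1: rank ker ∂_1 − rank ∂_2 = (21 − 8) − 12 = 1, and the invariant factors of ∂_2 are all 1, so H_1 = Z.
  H_2: rank ker ∂_2 − rank ∂_3 = (16 − 12) − 4 = 0, and the invariant factors of ∂_3 are all 1, so H_2 = 0.
  H_3: rank ker ∂_3 − rank ∂_4 = (4 − 4) − 0 = 0, and there is no ∂_4, so H_3 = 0.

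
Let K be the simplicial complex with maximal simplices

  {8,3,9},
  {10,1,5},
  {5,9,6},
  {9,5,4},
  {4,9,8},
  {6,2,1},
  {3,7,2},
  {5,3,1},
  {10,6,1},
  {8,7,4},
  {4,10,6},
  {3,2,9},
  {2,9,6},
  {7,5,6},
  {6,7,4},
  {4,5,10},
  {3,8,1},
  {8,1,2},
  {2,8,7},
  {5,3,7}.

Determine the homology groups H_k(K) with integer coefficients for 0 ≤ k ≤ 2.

Fix the vertex order 1 < 2 < 3 < 4 < 5 < 6 < 7 < 8 < 9 < 10 and write every simplex with vertices in increasing order. Then dim K = 2 and the simplices of K are:

  0-simplices (10): [1], [2], [3], [4], [5], [6], [7], [8], [9], [10]
  1-simplices (30): (30 of them)
  2-simplices (20): (20 of them)

Hence C_0 ≅ Z^10, C_1 ≅ Z^30, C_2 ≅ Z^20.

∂_1: C_1 → C_0 maps an edge to its endpoints' difference, ∂[p,q] = q − p.
The resulting 10×30 matrix has rank 9, and its Smith normal form has invariant factors (1,1,1,1,1,1,1,1,1).

The boundary map ∂_2: C_2 → C_1 maps a triangle to the signed sum of its edges. For instance
  ∂[5,6,9] = [6,9] − [5,9] + [5,6],
  ∂[4,7,8] = [7,8] − [4,8] + [4,7].
As a 30×20 matrix over Z this has rank 20, with invariant factors (1,1,1,1,1,1,1,1,1,1,1,1,1,1,1,1,1,1,1,2).

Computing H_k = (kernel of ∂_k) / (image of ∂_{k+1}):

  H_0: rank C_0 − rank ∂_1 = 10 − 9 = 1, and the invariant factors of ∂_1 are all 1, so H_0 ≅ Z.
  H_1: rank ker ∂_1 − rank ∂_2 = (30 − 9) − 20 = 1, and ∂_2 has invariant factor 2 > 1, so H_1 ≅ Z ⊕ Z/2Z.
  H_2: rank ker ∂_2 − rank ∂_3 = (20 − 20) − 0 = 0, and there is no ∂_3, so H_2 ≅ 0.

H_0 ≅ Z,  H_1 ≅ Z ⊕ Z/2Z,  H_2 = 0.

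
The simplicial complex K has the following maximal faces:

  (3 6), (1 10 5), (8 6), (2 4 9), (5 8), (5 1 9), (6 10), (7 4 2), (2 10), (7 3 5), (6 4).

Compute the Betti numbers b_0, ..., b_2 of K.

K has 10 vertices, 19 edges, 5 triangles.
rank ∂_0 = 0, rank ∂_1 = 9 ⇒ b_0 = 10 − 0 − 9 = 1; all invariant factors of ∂_1 are 1 so no torsion. So H_0 ≅ Z.
rank ∂_1 = 9, rank ∂_2 = 5 ⇒ b_1 = 19 − 9 − 5 = 5; all invariant factors of ∂_2 are 1 so no torsion. So H_1 ≅ Z^5.
rank ∂_2 = 5, rank ∂_3 = 0 ⇒ b_2 = 5 − 5 − 0 = 0. So H_2 ≅ 0.

b_0 = 1, b_1 = 5, b_2 = 0.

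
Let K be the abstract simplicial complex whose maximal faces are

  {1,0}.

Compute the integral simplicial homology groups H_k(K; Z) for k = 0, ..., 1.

H_0 = Z,  H_1 = 0.

K has 2 vertices, 1 edge.
rank ∂_0 = 0, rank ∂_1 = 1 ⇒ b_0 = 2 − 0 − 1 = 1; all invariant factors of ∂_1 are 1 so no torsion. So H_0 ≅ Z.
rank ∂_1 = 1, rank ∂_2 = 0 ⇒ b_1 = 1 − 1 − 0 = 0. So H_1 ≅ 0.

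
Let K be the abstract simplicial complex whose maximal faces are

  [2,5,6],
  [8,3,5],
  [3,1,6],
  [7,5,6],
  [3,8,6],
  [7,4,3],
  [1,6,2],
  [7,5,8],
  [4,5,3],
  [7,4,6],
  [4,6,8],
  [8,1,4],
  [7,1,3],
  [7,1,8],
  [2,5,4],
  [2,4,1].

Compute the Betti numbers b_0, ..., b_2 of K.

K has 8 vertices, 24 edges, 16 triangles.
rank ∂_0 = 0, rank ∂_1 = 7 ⇒ b_0 = 8 − 0 − 7 = 1; all invariant factors of ∂_1 are 1 so no torsion. So H_0 = Z.
rank ∂_1 = 7, rank ∂_2 = 15 ⇒ b_1 = 24 − 7 − 15 = 2; all invariant factors of ∂_2 are 1 so no torsion. So H_1 = Z^2.
rank ∂_2 = 15, rank ∂_3 = 0 ⇒ b_2 = 16 − 15 − 0 = 1. So H_2 = Z.

b_0 = 1, b_1 = 2, b_2 = 1.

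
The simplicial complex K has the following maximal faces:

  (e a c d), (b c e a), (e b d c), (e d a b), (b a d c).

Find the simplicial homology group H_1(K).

H_1 ≅ 0.

K has 5 vertices, 10 edges, 10 triangles, 5 3-simplices.
rank ∂_1 = 4, rank ∂_2 = 6 ⇒ b_1 = 10 − 4 − 6 = 0; all invariant factors of ∂_2 are 1 so no torsion. So H_1 ≅ 0.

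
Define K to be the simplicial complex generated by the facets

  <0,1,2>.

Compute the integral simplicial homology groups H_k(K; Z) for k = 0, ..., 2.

Fix the vertex order 0 < 1 < 2 and write every simplex with vertices in increasing order. Then dim K = 2 and the simplices of K are:

  0-simplices (3): [0], [1], [2]
  1-simplices (3): [0,1], [0,2], [1,2]
  2-simplices (1): [0,1,2]

giving chain groups C_0 ≅ Z^3, C_1 ≅ Z^3, C_2 ≅ Z^1.

∂_1: C_1 → C_0 is given by ∂[p,q] = [q] − [p]. For instance
  ∂[1,2] = [2] − [1].
The resulting 3×3 matrix has rank 2, and its Smith normal form has invariant factors (1,1).

The boundary map ∂_2: C_2 → C_1 acts by ∂[p,q,r] = [q,r] − [p,r] + [p,q]. For instance
  ∂[0,1,2] = [1,2] − [0,2] + [0,1].
The 3×1 boundary matrix has rank 1 and Smith normal form diag(1).

Now H_k = ker ∂_k / im ∂_{k+1}, so:

  H_0: rank C_0 − rank ∂_1 = 3 − 2 = 1, and the invariant factors of ∂_1 are all 1, so H_0 = Z.
  H_1: rank ker ∂_1 − rank ∂_2 = (3 − 2) − 1 = 0, and the invariant factors of ∂_2 are all 1, so H_1 = 0.
  H_2: rank ker ∂_2 − rank ∂_3 = (1 − 1) − 0 = 0, and there is no ∂_3, so H_2 = 0.

(K is a triangulation of the 2-simplex.)

H_0 = Z,  H_1 = 0,  H_2 = 0.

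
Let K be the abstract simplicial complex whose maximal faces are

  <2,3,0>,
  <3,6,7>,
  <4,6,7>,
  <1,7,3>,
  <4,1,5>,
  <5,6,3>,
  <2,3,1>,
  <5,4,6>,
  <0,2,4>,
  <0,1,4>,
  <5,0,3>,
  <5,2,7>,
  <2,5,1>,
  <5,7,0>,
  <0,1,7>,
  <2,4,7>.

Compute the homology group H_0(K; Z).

H_0 ≅ Z.

Order the vertices as 0 < 1 < 2 < 3 < 4 < 5 < 6 < 7. Listing each simplex with vertices in this order, K has dimension 2 with simplices:

  0-simplices (8): [0], [1], [2], [3], [4], [5], [6], [7]
  1-simplices (24): (24 of them)
  2-simplices (16): [0,1,4], [0,1,7], [0,2,3], [0,2,4], [0,3,5], [0,5,7], [1,2,3], [1,2,5], [1,3,7], [1,4,5], [2,4,7], [2,5,7], [3,5,6], [3,6,7], [4,5,6], [4,6,7]

Hence C_0 ≅ Z^8, C_1 ≅ Z^24, C_2 ≅ Z^16.

Boundary ∂_1: C_1 → C_0 is given by ∂[p,q] = [q] − [p]. For instance
  ∂[4,6] = [6] − [4].
As a 8×24 matrix over Z this has rank 7, with invariant factors (1,1,1,1,1,1,1).

Boundary ∂_2: C_2 → C_1 sends each 2-simplex [p,q,r] to [q,r] − [p,r] + [p,q]. For instance
  ∂[1,4,5] = [4,5] − [1,5] + [1,4],
  ∂[4,5,6] = [5,6] − [4,6] + [4,5].
The resulting 24×16 matrix has rank 15, and its Smith normal form has invariant factors (1,1,1,1,1,1,1,1,1,1,1,1,1,1,1).

Now H_k = ker ∂_k / im ∂_{k+1}, so:

  H_0: rank C_0 − rank ∂_1 = 8 − 7 = 1, and the invariant factors of ∂_1 are all 1, so H_0 ≅ Z.

(K is a triangulation of the torus T^2.)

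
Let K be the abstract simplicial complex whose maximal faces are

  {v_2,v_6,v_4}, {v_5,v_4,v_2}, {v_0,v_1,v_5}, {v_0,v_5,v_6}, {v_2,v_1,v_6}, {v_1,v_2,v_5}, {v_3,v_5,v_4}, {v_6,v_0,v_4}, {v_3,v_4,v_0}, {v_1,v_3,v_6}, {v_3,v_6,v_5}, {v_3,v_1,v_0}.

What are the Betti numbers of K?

b_0 = 1, b_1 = 0, b_2 = 0.

Order the vertices as v_0 < v_1 < v_2 < v_3 < v_4 < v_5 < v_6. Listing each simplex with vertices in this order, K has dimension 2 with simplices:

  0-simplices (7): [v_0], [v_1], [v_2], [v_3], [v_4], [v_5], [v_6]
  1-simplices (18): (18 of them)
  2-simplices (12): (12 of them)

so the chain groups are C_0 ≅ Z^7, C_1 ≅ Z^18, C_2 ≅ Z^12.

The boundary map ∂_1: C_1 → C_0 sends each edge [p,q] (with p < q) to q − p. For instance
  ∂[v_0,v_5] = [v_5] − [v_0].
This gives a 7×18 integer matrix of rank 6; reducing to Smith normal form yields diagonal entries (1,1,1,1,1,1).

∂_2: C_2 → C_1 maps a triangle to the signed sum of its edges. For instance
  ∂[v_3,v_4,v_5] = [v_4,v_5] − [v_3,v_5] + [v_3,v_4],
  ∂[v_0,v_3,v_4] = [v_3,v_4] − [v_0,v_4] + [v_0,v_3].
As a 18×12 matrix over Z this has rank 12, with invariant factors (1,1,1,1,1,1,1,1,1,1,1,2).

Now H_k = ker ∂_k / im ∂_{k+1}, so:

  H_0: rank C_0 − rank ∂_1 = 7 − 6 = 1, and the invariant factors of ∂_1 are all 1, so H_0 = Z.
  H_1: rank ker ∂_1 − rank ∂_2 = (18 − 6) − 12 = 0, and ∂_2 has invariant factor 2 > 1, so H_1 = Z/2Z.
  H_2: rank ker ∂_2 − rank ∂_3 = (12 − 12) − 0 = 0, and there is no ∂_3, so H_2 = 0.

As a check, the Euler characteristic is 7 − 18 + 12 = 1, which agrees with 1 − 0 + 0 = 1.
(K is a triangulation of the real projective plane RP^2.)

Hence the Betti numbers are b_0 = 1, b_1 = 0, b_2 = 0.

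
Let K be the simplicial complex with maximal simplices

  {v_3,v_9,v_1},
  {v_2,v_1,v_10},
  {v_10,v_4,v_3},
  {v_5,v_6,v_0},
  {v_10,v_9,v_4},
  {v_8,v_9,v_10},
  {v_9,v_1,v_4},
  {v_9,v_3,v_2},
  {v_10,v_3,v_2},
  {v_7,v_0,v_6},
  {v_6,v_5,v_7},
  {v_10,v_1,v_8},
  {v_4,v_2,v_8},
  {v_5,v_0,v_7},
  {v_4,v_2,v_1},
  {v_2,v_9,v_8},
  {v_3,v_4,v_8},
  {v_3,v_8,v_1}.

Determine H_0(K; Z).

H_0 = Z^2.

K has 11 vertices, 27 edges, 18 triangles.
rank ∂_0 = 0, rank ∂_1 = 9 ⇒ b_0 = 11 − 0 − 9 = 2; all invariant factors of ∂_1 are 1 so no torsion. So H_0 ≅ Z^2.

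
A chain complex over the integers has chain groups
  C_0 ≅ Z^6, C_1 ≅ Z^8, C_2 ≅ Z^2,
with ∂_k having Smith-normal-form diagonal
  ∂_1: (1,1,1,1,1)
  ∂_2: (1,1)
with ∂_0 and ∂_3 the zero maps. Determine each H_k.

H_0 ≅ Z,  H_1 ≅ Z,  H_2 = 0.

H_0: b_0 = 6 − 0 − 5 = 1; torsion from ∂_1 factors > 1: none. So H_0 ≅ Z.
H_1: b_1 = 8 − 5 − 2 = 1; torsion from ∂_2 factors > 1: none. So H_1 ≅ Z.
H_2: b_2 = 2 − 2 − 0 = 0; torsion from ∂_3 factors > 1: none. So H_2 ≅ 0.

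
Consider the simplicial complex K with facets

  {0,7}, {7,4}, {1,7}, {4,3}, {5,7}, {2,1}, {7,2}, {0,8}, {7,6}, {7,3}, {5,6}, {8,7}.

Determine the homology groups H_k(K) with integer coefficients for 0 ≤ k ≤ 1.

We work with the vertex ordering 0 < 1 < 2 < 3 < 4 < 5 < 6 < 7 < 8. The simplices of K, each written with vertices in increasing order, are:

  0-simplices (9): [0], [1], [2], [3], [4], [5], [6], [7], [8]
  1-simplices (12): [0,7], [0,8], [1,2], [1,7], [2,7], [3,4], [3,7], [4,7], [5,6], [5,7], [6,7], [7,8]

giving chain groups C_0 ≅ Z^9, C_1 ≅ Z^12.

The boundary map ∂_1: C_1 → C_0 is given by ∂[p,q] = [q] − [p]. For instance
  ∂[3,7] = [7] − [3].
The resulting 9×12 matrix has rank 8, and its Smith normal form has invariant factors (1,1,1,1,1,1,1,1).

From H_k ≅ ker(∂_k) / im(∂_{k+1}) we obtain:

  H_0: rank C_0 − rank ∂_1 = 9 − 8 = 1, and the invariant factors of ∂_1 are all 1, so H_0 ≅ Z.
  H_1: rank ker ∂_1 − rank ∂_2 = (12 − 8) − 0 = 4, and there is no ∂_2, so H_1 ≅ Z^4.

As a check, the Euler characteristic is 9 − 12 = -3, which agrees with 1 − 4 = -3.

H_0 = Z,  H_1 = Z^4.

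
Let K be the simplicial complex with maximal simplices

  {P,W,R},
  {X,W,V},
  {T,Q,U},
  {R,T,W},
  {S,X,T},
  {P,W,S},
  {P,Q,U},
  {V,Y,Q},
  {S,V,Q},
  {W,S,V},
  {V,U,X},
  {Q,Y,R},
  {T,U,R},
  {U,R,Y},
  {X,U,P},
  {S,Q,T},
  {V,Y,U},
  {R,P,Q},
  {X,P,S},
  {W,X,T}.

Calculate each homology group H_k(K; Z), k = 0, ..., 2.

Fix the vertex order P < Q < R < S < T < U < V < W < X < Y and write every simplex with vertices in increasing order. Then dim K = 2 and the simplices of K are:

  0-simplices (10): P, Q, R, S, T, U, V, W, X, Y
  1-simplices (30): PQ, PR, PS, PU, PW, PX, QR, QS, QT, QU, QV, QY, RT, RU, RW, RY, ST, SV, SW, SX, TU, TW, TX, UV, UX, UY, VW, VX, VY, WX
  2-simplices (20): PQR, PQU, PRW, PSW, PSX, PUX, QRY, QST, QSV, QTU, QVY, RTU, RTW, RUY, STX, SVW, TWX, UVX, UVY, VWX

Hence C_0 ≅ Z^10, C_1 ≅ Z^30, C_2 ≅ Z^20.

The boundary map ∂_1: C_1 → C_0 maps an edge to its endpoints' difference, ∂[p,q] = q − p. For instance
  ∂SW = W − S.
As a 10×30 matrix over Z this has rank 9, with invariant factors (1,1,1,1,1,1,1,1,1).

Boundary ∂_2: C_2 → C_1 acts by ∂[p,q,r] = [q,r] − [p,r] + [p,q]. For instance
  ∂PSX = SX − PX + PS,
  ∂SVW = VW − SW + SV.
The 30×20 boundary matrix has rank 20 and Smith normal form diag(1,1,1,1,1,1,1,1,1,1,1,1,1,1,1,1,1,1,1,2).

Now H_k = ker ∂_k / im ∂_{k+1}, so:

  H_0: rank C_0 − rank ∂_1 = 10 − 9 = 1, and the invariant factors of ∂_1 are all 1, so H_0 = Z.
  H_1: rank ker ∂_1 − rank ∂_2 = (30 − 9) − 20 = 1, and ∂_2 has invariant factor 2 > 1, so H_1 = Z ⊕ Z/2.
  H_2: rank ker ∂_2 − rank ∂_3 = (20 − 20) − 0 = 0, and there is no ∂_3, so H_2 = 0.

As a check, the Euler characteristic is 10 − 30 + 20 = 0, which agrees with 1 − 1 + 0 = 0.
(K is a triangulation of the Klein bottle.)

H_0 ≅ Z,  H_1 ≅ Z ⊕ Z/2,  H_2 = 0.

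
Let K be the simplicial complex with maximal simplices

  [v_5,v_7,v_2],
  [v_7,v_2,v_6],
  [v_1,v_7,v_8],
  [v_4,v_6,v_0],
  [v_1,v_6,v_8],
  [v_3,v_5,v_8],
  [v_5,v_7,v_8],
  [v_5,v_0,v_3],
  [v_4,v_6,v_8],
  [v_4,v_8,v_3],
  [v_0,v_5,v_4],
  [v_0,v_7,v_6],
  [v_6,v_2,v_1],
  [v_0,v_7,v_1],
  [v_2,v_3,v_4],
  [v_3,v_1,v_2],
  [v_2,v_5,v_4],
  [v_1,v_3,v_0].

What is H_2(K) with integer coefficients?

Take the total order v_0 < v_1 < v_2 < v_3 < v_4 < v_5 < v_6 < v_7 < v_8 on the vertex set. Then K (dimension 2) consists of the simplices:

  0-simplices (9): [v_0], [v_1], [v_2], [v_3], [v_4], [v_5], [v_6], [v_7], [v_8]
  1-simplices (27): (27 of them)
  2-simplices (18): (18 of them)

Hence C_0 ≅ Z^9, C_1 ≅ Z^27, C_2 ≅ Z^18.

∂_1: C_1 → C_0 is given by ∂[p,q] = [q] − [p].
This gives a 9×27 integer matrix of rank 8; reducing to Smith normal form yields diagonal entries (1,1,1,1,1,1,1,1).

Boundary ∂_2: C_2 → C_1 acts by ∂[p,q,r] = [q,r] − [p,r] + [p,q]. For instance
  ∂[v_1,v_2,v_3] = [v_2,v_3] − [v_1,v_3] + [v_1,v_2],
  ∂[v_1,v_2,v_6] = [v_2,v_6] − [v_1,v_6] + [v_1,v_2].
As a 27×18 matrix over Z this has rank 18, with invariant factors (1,1,1,1,1,1,1,1,1,1,1,1,1,1,1,1,1,2).

Computing H_k = (kernel of ∂_k) / (image of ∂_{k+1}):

  H_2: rank ker ∂_2 − rank ∂_3 = (18 − 18) − 0 = 0, and there is no ∂_3, so H_2 ≅ 0.

(K is a triangulation of the Klein bottle.)

H_2 ≅ 0.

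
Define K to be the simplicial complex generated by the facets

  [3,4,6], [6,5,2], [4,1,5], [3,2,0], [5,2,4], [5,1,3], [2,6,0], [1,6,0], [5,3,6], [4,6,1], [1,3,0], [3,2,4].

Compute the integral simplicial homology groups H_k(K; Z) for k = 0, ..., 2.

H_0 = Z,  H_1 = Z/2,  H_2 = 0.

Fix the vertex order 0 < 1 < 2 < 3 < 4 < 5 < 6 and write every simplex with vertices in increasing order. Then dim K = 2 and the simplices of K are:

  0-simplices (7): [0], [1], [2], [3], [4], [5], [6]
  1-simplices (18): [0,1], [0,2], [0,3], [0,6], [1,3], [1,4], [1,5], [1,6], [2,3], [2,4], [2,5], [2,6], [3,4], [3,5], [3,6], [4,5], [4,6], [5,6]
  2-simplices (12): [0,1,3], [0,1,6], [0,2,3], [0,2,6], [1,3,5], [1,4,5], [1,4,6], [2,3,4], [2,4,5], [2,5,6], [3,4,6], [3,5,6]

Hence C_0 ≅ Z^7, C_1 ≅ Z^18, C_2 ≅ Z^12.

Boundary ∂_1: C_1 → C_0 is given by ∂[p,q] = [q] − [p].
As a 7×18 matrix over Z this has rank 6, with invariant factors (1,1,1,1,1,1).

The boundary map ∂_2: C_2 → C_1 acts by ∂[p,q,r] = [q,r] − [p,r] + [p,q]. For instance
  ∂[1,3,5] = [3,5] − [1,5] + [1,3],
  ∂[3,5,6] = [5,6] − [3,6] + [3,5].
The 18×12 boundary matrix has rank 12 and Smith normal form diag(1,1,1,1,1,1,1,1,1,1,1,2).

Reading off H_k = ker ∂_k / im ∂_{k+1}:

  H_0: rank C_0 − rank ∂_1 = 7 − 6 = 1, and the invariant factors of ∂_1 are all 1, so H_0 ≅ Z.
  H_1: rank ker ∂_1 − rank ∂_2 = (18 − 6) − 12 = 0, and ∂_2 has invariant factor 2 > 1, so H_1 ≅ Z/2.
  H_2: rank ker ∂_2 − rank ∂_3 = (12 − 12) − 0 = 0, and there is no ∂_3, so H_2 ≅ 0.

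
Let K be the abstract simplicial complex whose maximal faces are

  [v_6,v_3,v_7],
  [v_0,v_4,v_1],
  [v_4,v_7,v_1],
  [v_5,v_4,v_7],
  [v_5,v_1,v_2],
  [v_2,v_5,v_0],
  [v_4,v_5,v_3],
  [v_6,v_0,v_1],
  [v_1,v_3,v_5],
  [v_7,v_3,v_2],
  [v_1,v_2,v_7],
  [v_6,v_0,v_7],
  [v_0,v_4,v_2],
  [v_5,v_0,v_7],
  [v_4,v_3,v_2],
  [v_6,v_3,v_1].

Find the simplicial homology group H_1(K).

H_1 = Z^2.

Take the total order v_0 < v_1 < v_2 < v_3 < v_4 < v_5 < v_6 < v_7 on the vertex set. Then K (dimension 2) consists of the simplices:

  0-simplices (8): [v_0], [v_1], [v_2], [v_3], [v_4], [v_5], [v_6], [v_7]
  1-simplices (24): (24 of them)
  2-simplices (16): (16 of them)

giving chain groups C_0 ≅ Z^8, C_1 ≅ Z^24, C_2 ≅ Z^16.

Boundary ∂_1: C_1 → C_0 sends each edge [p,q] (with p < q) to q − p. For instance
  ∂[v_1,v_5] = [v_5] − [v_1].
The 8×24 boundary matrix has rank 7 and Smith normal form diag(1,1,1,1,1,1,1).

The boundary map ∂_2: C_2 → C_1 sends each 2-simplex [p,q,r] to [q,r] − [p,r] + [p,q]. For instance
  ∂[v_2,v_3,v_4] = [v_3,v_4] − [v_2,v_4] + [v_2,v_3],
  ∂[v_0,v_5,v_7] = [v_5,v_7] − [v_0,v_7] + [v_0,v_5].
This gives a 24×16 integer matrix of rank 15; reducing to Smith normal form yields diagonal entries (1,1,1,1,1,1,1,1,1,1,1,1,1,1,1).

Reading off H_k = ker ∂_k / im ∂_{k+1}:

  H_1: rank ker ∂_1 − rank ∂_2 = (24 − 7) − 15 = 2, and the invariant factors of ∂_2 are all 1, so H_1 ≅ Z^2.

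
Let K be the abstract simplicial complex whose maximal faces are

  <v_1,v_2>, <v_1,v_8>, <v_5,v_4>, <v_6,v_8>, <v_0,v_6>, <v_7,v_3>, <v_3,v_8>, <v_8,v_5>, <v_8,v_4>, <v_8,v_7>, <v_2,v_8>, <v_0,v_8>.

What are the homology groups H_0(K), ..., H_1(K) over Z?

H_0 ≅ Z,  H_1 ≅ Z^4.

Fix the vertex order v_0 < v_1 < v_2 < v_3 < v_4 < v_5 < v_6 < v_7 < v_8 and write every simplex with vertices in increasing order. Then dim K = 1 and the simplices of K are:

  0-simplices (9): [v_0], [v_1], [v_2], [v_3], [v_4], [v_5], [v_6], [v_7], [v_8]
  1-simplices (12): [v_0,v_6], [v_0,v_8], [v_1,v_2], [v_1,v_8], [v_2,v_8], [v_3,v_7], [v_3,v_8], [v_4,v_5], [v_4,v_8], [v_5,v_8], [v_6,v_8], [v_7,v_8]

Hence C_0 ≅ Z^9, C_1 ≅ Z^12.

Boundary ∂_1: C_1 → C_0 sends each edge [p,q] (with p < q) to q − p. For instance
  ∂[v_1,v_2] = [v_2] − [v_1].
As a 9×12 matrix over Z this has rank 8, with invariant factors (1,1,1,1,1,1,1,1).

Computing H_k = (kernel of ∂_k) / (image of ∂_{k+1}):

  H_0: rank C_0 − rank ∂_1 = 9 − 8 = 1, and the invariant factors of ∂_1 are all 1, so H_0 ≅ Z.
  H_1: rank ker ∂_1 − rank ∂_2 = (12 − 8) − 0 = 4, and there is no ∂_2, so H_1 ≅ Z^4.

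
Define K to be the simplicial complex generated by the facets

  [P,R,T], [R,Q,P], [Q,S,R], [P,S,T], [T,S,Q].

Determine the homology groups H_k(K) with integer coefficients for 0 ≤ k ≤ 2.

Fix the vertex order P < Q < R < S < T and write every simplex with vertices in increasing order. Then dim K = 2 and the simplices of K are:

  0-simplices (5): P, Q, R, S, T
  1-simplices (10): PQ, PR, PS, PT, QR, QS, QT, RS, RT, ST
  2-simplices (5): PQR, PRT, PST, QRS, QST

so the chain groups are C_0 ≅ Z^5, C_1 ≅ Z^10, C_2 ≅ Z^5.

The boundary map ∂_1: C_1 → C_0 sends each edge [p,q] (with p < q) to q − p. For instance
  ∂QR = R − Q.
As a 5×10 matrix over Z this has rank 4, with invariant factors (1,1,1,1).

Boundary ∂_2: C_2 → C_1 sends each 2-simplex [p,q,r] to [q,r] − [p,r] + [p,q]. For instance
  ∂QRS = RS − QS + QR,
  ∂PST = ST − PT + PS.
As a 10×5 matrix over Z this has rank 5, with invariant factors (1,1,1,1,1).

Now H_k = ker ∂_k / im ∂_{k+1}, so:

  H_0: rank C_0 − rank ∂_1 = 5 − 4 = 1, and the invariant factors of ∂_1 are all 1, so H_0 = Z.
  H_1: rank ker ∂_1 − rank ∂_2 = (10 − 4) − 5 = 1, and the invariant factors of ∂_2 are all 1, so H_1 = Z.
  H_2: rank ker ∂_2 − rank ∂_3 = (5 − 5) − 0 = 0, and there is no ∂_3, so H_2 = 0.

(K is a triangulation of the Möbius band.)

H_0 = Z,  H_1 = Z,  H_2 = 0.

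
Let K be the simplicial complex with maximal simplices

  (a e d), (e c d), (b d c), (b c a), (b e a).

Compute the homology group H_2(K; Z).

Take the total order a < b < c < d < e on the vertex set. Then K (dimension 2) consists of the simplices:

  0-simplices (5): a, b, c, d, e
  1-simplices (10): ab, ac, ad, ae, bc, bd, be, cd, ce, de
  2-simplices (5): abc, abe, ade, bcd, cde

so the chain groups are C_0 ≅ Z^5, C_1 ≅ Z^10, C_2 ≅ Z^5.

The boundary map ∂_1: C_1 → C_0 sends each edge [p,q] (with p < q) to q − p. For instance
  ∂ae = e − a.
The 5×10 boundary matrix has rank 4 and Smith normal form diag(1,1,1,1).

∂_2: C_2 → C_1 sends each 2-simplex [p,q,r] to [q,r] − [p,r] + [p,q]. For instance
  ∂abc = bc − ac + ab,
  ∂ade = de − ae + ad.
The resulting 10×5 matrix has rank 5, and its Smith normal form has invariant factors (1,1,1,1,1).

From H_k ≅ ker(∂_k) / im(∂_{k+1}) we obtain:

  H_2: rank ker ∂_2 − rank ∂_3 = (5 − 5) − 0 = 0, and there is no ∂_3, so H_2 ≅ 0.

(K is a triangulation of the Möbius band.)

H_2 ≅ 0.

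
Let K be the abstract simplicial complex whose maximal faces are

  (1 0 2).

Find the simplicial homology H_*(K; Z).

H_0 = Z,  H_1 = 0,  H_2 = 0.

Take the total order 0 < 1 < 2 on the vertex set. Then K (dimension 2) consists of the simplices:

  0-simplices (3): [0], [1], [2]
  1-simplices (3): [0,1], [0,2], [1,2]
  2-simplices (1): [0,1,2]

Hence C_0 ≅ Z^3, C_1 ≅ Z^3, C_2 ≅ Z^1.

Boundary ∂_1: C_1 → C_0 is given by ∂[p,q] = [q] − [p]. For instance
  ∂[1,2] = [2] − [1].
The 3×3 boundary matrix has rank 2 and Smith normal form diag(1,1).

∂_2: C_2 → C_1 maps a triangle to the signed sum of its edges. For instance
  ∂[0,1,2] = [1,2] − [0,2] + [0,1].
As a 3×1 matrix over Z this has rank 1, with invariant factors (1).

Computing H_k = (kernel of ∂_k) / (image of ∂_{k+1}):

  H_0: rank C_0 − rank ∂_1 = 3 − 2 = 1, and the invariant factors of ∂_1 are all 1, so H_0 = Z.
  H_1: rank ker ∂_1 − rank ∂_2 = (3 − 2) − 1 = 0, and the invariant factors of ∂_2 are all 1, so H_1 = 0.
  H_2: rank ker ∂_2 − rank ∂_3 = (1 − 1) − 0 = 0, and there is no ∂_3, so H_2 = 0.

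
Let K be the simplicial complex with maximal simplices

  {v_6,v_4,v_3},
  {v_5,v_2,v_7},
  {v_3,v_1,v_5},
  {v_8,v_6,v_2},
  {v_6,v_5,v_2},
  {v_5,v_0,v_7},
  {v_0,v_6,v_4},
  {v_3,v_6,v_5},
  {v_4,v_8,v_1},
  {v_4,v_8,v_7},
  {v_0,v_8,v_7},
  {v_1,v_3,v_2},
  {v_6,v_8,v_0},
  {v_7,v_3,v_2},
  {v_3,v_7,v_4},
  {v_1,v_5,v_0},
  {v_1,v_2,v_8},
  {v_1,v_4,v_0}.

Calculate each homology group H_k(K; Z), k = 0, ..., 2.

H_0 = Z,  H_1 = Z ⊕ Z/2,  H_2 = 0.

Take the total order v_0 < v_1 < v_2 < v_3 < v_4 < v_5 < v_6 < v_7 < v_8 on the vertex set. Then K (dimension 2) consists of the simplices:

  0-simplices (9): [v_0], [v_1], [v_2], [v_3], [v_4], [v_5], [v_6], [v_7], [v_8]
  1-simplices (27): (27 of them)
  2-simplices (18): (18 of them)

giving chain groups C_0 ≅ Z^9, C_1 ≅ Z^27, C_2 ≅ Z^18.

The boundary map ∂_1: C_1 → C_0 maps an edge to its endpoints' difference, ∂[p,q] = q − p. For instance
  ∂[v_3,v_5] = [v_5] − [v_3].
The 9×27 boundary matrix has rank 8 and Smith normal form diag(1,1,1,1,1,1,1,1).

The boundary map ∂_2: C_2 → C_1 maps a triangle to the signed sum of its edges. For instance
  ∂[v_3,v_4,v_7] = [v_4,v_7] − [v_3,v_7] + [v_3,v_4],
  ∂[v_1,v_3,v_5] = [v_3,v_5] − [v_1,v_5] + [v_1,v_3].
This gives a 27×18 integer matrix of rank 18; reducing to Smith normal form yields diagonal entries (1,1,1,1,1,1,1,1,1,1,1,1,1,1,1,1,1,2).

Computing H_k = (kernel of ∂_k) / (image of ∂_{k+1}):

  H_0: rank C_0 − rank ∂_1 = 9 − 8 = 1, and the invariant factors of ∂_1 are all 1, so H_0 = Z.
  H_1: rank ker ∂_1 − rank ∂_2 = (27 − 8) − 18 = 1, and ∂_2 has invariant factor 2 > 1, so H_1 = Z ⊕ Z/2.
  H_2: rank ker ∂_2 − rank ∂_3 = (18 − 18) − 0 = 0, and there is no ∂_3, so H_2 = 0.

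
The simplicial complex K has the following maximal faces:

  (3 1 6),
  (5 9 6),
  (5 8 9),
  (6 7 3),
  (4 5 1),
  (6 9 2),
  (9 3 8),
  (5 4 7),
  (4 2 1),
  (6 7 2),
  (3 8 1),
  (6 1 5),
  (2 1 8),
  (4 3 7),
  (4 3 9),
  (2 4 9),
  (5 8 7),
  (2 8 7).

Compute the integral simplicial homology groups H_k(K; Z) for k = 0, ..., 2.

We work with the vertex ordering 1 < 2 < 3 < 4 < 5 < 6 < 7 < 8 < 9. The simplices of K, each written with vertices in increasing order, are:

  0-simplices (9): [1], [2], [3], [4], [5], [6], [7], [8], [9]
  1-simplices (27): (27 of them)
  2-simplices (18): [1,2,4], [1,2,8], [1,3,6], [1,3,8], [1,4,5], [1,5,6], [2,4,9], [2,6,7], [2,6,9], [2,7,8], [3,4,7], [3,4,9], [3,6,7], [3,8,9], [4,5,7], [5,6,9], [5,7,8], [5,8,9]

so the chain groups are C_0 ≅ Z^9, C_1 ≅ Z^27, C_2 ≅ Z^18.

∂_1: C_1 → C_0 sends each edge [p,q] (with p < q) to q − p. For instance
  ∂[3,8] = [8] − [3].
The 9×27 boundary matrix has rank 8 and Smith normal form diag(1,1,1,1,1,1,1,1).

Boundary ∂_2: C_2 → C_1 maps a triangle to the signed sum of its edges. For instance
  ∂[3,6,7] = [6,7] − [3,7] + [3,6],
  ∂[1,2,4] = [2,4] − [1,4] + [1,2].
The resulting 27×18 matrix has rank 17, and its Smith normal form has invariant factors (1,1,1,1,1,1,1,1,1,1,1,1,1,1,1,1,1).

From H_k ≅ ker(∂_k) / im(∂_{k+1}) we obtain:

  H_0: rank C_0 − rank ∂_1 = 9 − 8 = 1, and the invariant factors of ∂_1 are all 1, so H_0 ≅ Z.
  H_1: rank ker ∂_1 − rank ∂_2 = (27 − 8) − 17 = 2, and the invariant factors of ∂_2 are all 1, so H_1 ≅ Z^2.
  H_2: rank ker ∂_2 − rank ∂_3 = (18 − 17) − 0 = 1, and there is no ∂_3, so H_2 ≅ Z.

H_0 ≅ Z,  H_1 ≅ Z^2,  H_2 ≅ Z.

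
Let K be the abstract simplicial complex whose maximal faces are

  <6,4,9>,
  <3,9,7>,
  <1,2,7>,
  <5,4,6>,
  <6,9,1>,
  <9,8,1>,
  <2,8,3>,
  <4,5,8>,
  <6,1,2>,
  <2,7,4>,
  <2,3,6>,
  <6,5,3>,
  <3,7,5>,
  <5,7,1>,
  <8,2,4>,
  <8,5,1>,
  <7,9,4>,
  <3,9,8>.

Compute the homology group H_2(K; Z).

H_2 = Z.

K has 9 vertices, 27 edges, 18 triangles.
rank ∂_2 = 17, rank ∂_3 = 0 ⇒ b_2 = 18 − 17 − 0 = 1. So H_2 = Z.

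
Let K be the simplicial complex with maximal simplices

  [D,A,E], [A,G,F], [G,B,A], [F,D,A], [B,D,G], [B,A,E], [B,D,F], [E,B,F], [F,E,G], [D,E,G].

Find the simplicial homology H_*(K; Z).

Order the vertices as A < B < D < E < F < G. Listing each simplex with vertices in this order, K has dimension 2 with simplices:

  0-simplices (6): A, B, D, E, F, G
  1-simplices (15): AB, AD, AE, AF, AG, BD, BE, BF, BG, DE, DF, DG, EF, EG, FG
  2-simplices (10): ABE, ABG, ADE, ADF, AFG, BDF, BDG, BEF, DEG, EFG

giving chain groups C_0 ≅ Z^6, C_1 ≅ Z^15, C_2 ≅ Z^10.

The boundary map ∂_1: C_1 → C_0 sends each edge [p,q] (with p < q) to q − p.
As a 6×15 matrix over Z this has rank 5, with invariant factors (1,1,1,1,1).

∂_2: C_2 → C_1 sends each 2-simplex [p,q,r] to [q,r] − [p,r] + [p,q]. For instance
  ∂DEG = EG − DG + DE,
  ∂EFG = FG − EG + EF.
As a 15×10 matrix over Z this has rank 10, with invariant factors (1,1,1,1,1,1,1,1,1,2).

Now H_k = ker ∂_k / im ∂_{k+1}, so:

  H_0: rank C_0 − rank ∂_1 = 6 − 5 = 1, and the invariant factors of ∂_1 are all 1, so H_0 = Z.
  H_1: rank ker ∂_1 − rank ∂_2 = (15 − 5) − 10 = 0, and ∂_2 has invariant factor 2 > 1, so H_1 = Z/2.
  H_2: rank ker ∂_2 − rank ∂_3 = (10 − 10) − 0 = 0, and there is no ∂_3, so H_2 = 0.

H_0 = Z,  H_1 = Z/2,  H_2 = 0.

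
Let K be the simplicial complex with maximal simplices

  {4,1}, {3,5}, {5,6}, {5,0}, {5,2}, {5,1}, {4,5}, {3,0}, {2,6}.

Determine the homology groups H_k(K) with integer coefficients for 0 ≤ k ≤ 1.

H_0 = Z,  H_1 = Z^3.

We work with the vertex ordering 0 < 1 < 2 < 3 < 4 < 5 < 6. The simplices of K, each written with vertices in increasing order, are:

  0-simplices (7): [0], [1], [2], [3], [4], [5], [6]
  1-simplices (9): [0,3], [0,5], [1,4], [1,5], [2,5], [2,6], [3,5], [4,5], [5,6]

Hence C_0 ≅ Z^7, C_1 ≅ Z^9.

∂_1: C_1 → C_0 maps an edge to its endpoints' difference, ∂[p,q] = q − p. For instance
  ∂[0,5] = [5] − [0].
The resulting 7×9 matrix has rank 6, and its Smith normal form has invariant factors (1,1,1,1,1,1).

From H_k ≅ ker(∂_k) / im(∂_{k+1}) we obtain:

  H_0: rank C_0 − rank ∂_1 = 7 − 6 = 1, and the invariant factors of ∂_1 are all 1, so H_0 ≅ Z.
  H_1: rank ker ∂_1 − rank ∂_2 = (9 − 6) − 0 = 3, and there is no ∂_2, so H_1 ≅ Z^3.

As a check, the Euler characteristic is 7 − 9 = -2, which agrees with 1 − 3 = -2.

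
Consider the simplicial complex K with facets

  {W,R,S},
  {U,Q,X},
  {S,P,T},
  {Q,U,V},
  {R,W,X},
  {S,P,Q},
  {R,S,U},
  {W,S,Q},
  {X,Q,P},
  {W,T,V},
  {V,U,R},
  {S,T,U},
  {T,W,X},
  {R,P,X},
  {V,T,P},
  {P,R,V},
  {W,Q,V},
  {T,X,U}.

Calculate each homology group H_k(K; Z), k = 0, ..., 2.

H_0 ≅ Z,  H_1 ≅ Z^2,  H_2 ≅ Z.

Order the vertices as P < Q < R < S < T < U < V < W < X. Listing each simplex with vertices in this order, K has dimension 2 with simplices:

  0-simplices (9): P, Q, R, S, T, U, V, W, X
  1-simplices (27): PQ, PR, PS, PT, PV, PX, QS, QU, QV, QW, QX, RS, RU, RV, RW, RX, ST, SU, SW, TU, TV, TW, TX, UV, UX, VW, WX
  2-simplices (18): PQS, PQX, PRV, PRX, PST, PTV, QSW, QUV, QUX, QVW, RSU, RSW, RUV, RWX, STU, TUX, TVW, TWX

so the chain groups are C_0 ≅ Z^9, C_1 ≅ Z^27, C_2 ≅ Z^18.

∂_1: C_1 → C_0 sends each edge [p,q] (with p < q) to q − p. For instance
  ∂PX = X − P.
As a 9×27 matrix over Z this has rank 8, with invariant factors (1,1,1,1,1,1,1,1).

∂_2: C_2 → C_1 sends each 2-simplex [p,q,r] to [q,r] − [p,r] + [p,q]. For instance
  ∂QSW = SW − QW + QS,
  ∂RSU = SU − RU + RS.
As a 27×18 matrix over Z this has rank 17, with invariant factors (1,1,1,1,1,1,1,1,1,1,1,1,1,1,1,1,1).

Computing H_k = (kernel of ∂_k) / (image of ∂_{k+1}):

  H_0: rank C_0 − rank ∂_1 = 9 − 8 = 1, and the invariant factors of ∂_1 are all 1, so H_0 ≅ Z.
  H_1: rank ker ∂_1 − rank ∂_2 = (27 − 8) − 17 = 2, and the invariant factors of ∂_2 are all 1, so H_1 ≅ Z^2.
  H_2: rank ker ∂_2 − rank ∂_3 = (18 − 17) − 0 = 1, and there is no ∂_3, so H_2 ≅ Z.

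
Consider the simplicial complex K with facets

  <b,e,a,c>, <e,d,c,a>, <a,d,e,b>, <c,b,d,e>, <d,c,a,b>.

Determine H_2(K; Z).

Fix the vertex order a < b < c < d < e and write every simplex with vertices in increasing order. Then dim K = 3 and the simplices of K are:

  0-simplices (5): a, b, c, d, e
  1-simplices (10): ab, ac, ad, ae, bc, bd, be, cd, ce, de
  2-simplices (10): abc, abd, abe, acd, ace, ade, bcd, bce, bde, cde
  3-simplices (5): abcd, abce, abde, acde, bcde

Hence C_0 ≅ Z^5, C_1 ≅ Z^10, C_2 ≅ Z^10, C_3 ≅ Z^5.

Boundary ∂_1: C_1 → C_0 sends each edge [p,q] (with p < q) to q − p.
The resulting 5×10 matrix has rank 4, and its Smith normal form has invariant factors (1,1,1,1).

∂_2: C_2 → C_1 maps a triangle to the signed sum of its edges. For instance
  ∂abd = bd − ad + ab,
  ∂bde = de − be + bd.
This gives a 10×10 integer matrix of rank 6; reducing to Smith normal form yields diagonal entries (1,1,1,1,1,1).

Boundary ∂_3: C_3 → C_2 sends each 3-simplex σ to the alternating sum Σ_i (−1)^i (σ with its i-th vertex removed). For instance
  ∂acde = cde − ade + ace − acd,
  ∂bcde = cde − bde + bce − bcd.
This gives a 10×5 integer matrix of rank 4; reducing to Smith normal form yields diagonal entries (1,1,1,1).

Reading off H_k = ker ∂_k / im ∂_{k+1}:

  H_2: rank ker ∂_2 − rank ∂_3 = (10 − 6) − 4 = 0, and the invariant factors of ∂_3 are all 1, so H_2 = 0.

H_2 = 0.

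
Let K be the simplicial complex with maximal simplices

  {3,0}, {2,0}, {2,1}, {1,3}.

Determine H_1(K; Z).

K has 4 vertices, 4 edges.
rank ∂_1 = 3, rank ∂_2 = 0 ⇒ b_1 = 4 − 3 − 0 = 1. So H_1 ≅ Z.

H_1 = Z.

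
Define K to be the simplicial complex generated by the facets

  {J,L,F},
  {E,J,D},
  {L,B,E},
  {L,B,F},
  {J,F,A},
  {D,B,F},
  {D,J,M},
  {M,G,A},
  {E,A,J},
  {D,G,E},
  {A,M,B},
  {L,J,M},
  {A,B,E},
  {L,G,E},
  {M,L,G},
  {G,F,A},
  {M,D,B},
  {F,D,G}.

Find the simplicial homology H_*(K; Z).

Order the vertices as A < B < D < E < F < G < J < L < M. Listing each simplex with vertices in this order, K has dimension 2 with simplices:

  0-simplices (9): A, B, D, E, F, G, J, L, M
  1-simplices (27): AB, AE, AF, AG, AJ, AM, BD, BE, BF, BL, BM, DE, DF, DG, DJ, DM, EG, EJ, EL, FG, FJ, FL, GL, GM, JL, JM, LM
  2-simplices (18): ABE, ABM, AEJ, AFG, AFJ, AGM, BDF, BDM, BEL, BFL, DEG, DEJ, DFG, DJM, EGL, FJL, GLM, JLM

Hence C_0 ≅ Z^9, C_1 ≅ Z^27, C_2 ≅ Z^18.

The boundary map ∂_1: C_1 → C_0 is given by ∂[p,q] = [q] − [p].
This gives a 9×27 integer matrix of rank 8; reducing to Smith normal form yields diagonal entries (1,1,1,1,1,1,1,1).

The boundary map ∂_2: C_2 → C_1 sends each 2-simplex [p,q,r] to [q,r] − [p,r] + [p,q]. For instance
  ∂EGL = GL − EL + EG,
  ∂BFL = FL − BL + BF.
As a 27×18 matrix over Z this has rank 17, with invariant factors (1,1,1,1,1,1,1,1,1,1,1,1,1,1,1,1,1).

Reading off H_k = ker ∂_k / im ∂_{k+1}:

  H_0: rank C_0 − rank ∂_1 = 9 − 8 = 1, and the invariant factors of ∂_1 are all 1, so H_0 ≅ Z.
  H_1: rank ker ∂_1 − rank ∂_2 = (27 − 8) − 17 = 2, and the invariant factors of ∂_2 are all 1, so H_1 ≅ Z^2.
  H_2: rank ker ∂_2 − rank ∂_3 = (18 − 17) − 0 = 1, and there is no ∂_3, so H_2 ≅ Z.

H_0 = Z,  H_1 = Z^2,  H_2 = Z.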